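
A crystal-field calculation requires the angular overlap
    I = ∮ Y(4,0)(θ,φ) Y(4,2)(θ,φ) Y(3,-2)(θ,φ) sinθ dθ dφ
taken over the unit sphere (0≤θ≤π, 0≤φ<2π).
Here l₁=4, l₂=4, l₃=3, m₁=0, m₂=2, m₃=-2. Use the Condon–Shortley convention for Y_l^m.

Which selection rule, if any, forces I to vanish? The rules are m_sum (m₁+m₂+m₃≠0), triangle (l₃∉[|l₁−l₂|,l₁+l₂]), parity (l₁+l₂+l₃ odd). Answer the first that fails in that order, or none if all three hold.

parity

azimuthal sum: 0 + 2 − 2 = 0  ✓
0 ≤ 3 ≤ 8 (triangle on l)  ✓
L = 4 + 4 + 3 = 11 (odd)  ✗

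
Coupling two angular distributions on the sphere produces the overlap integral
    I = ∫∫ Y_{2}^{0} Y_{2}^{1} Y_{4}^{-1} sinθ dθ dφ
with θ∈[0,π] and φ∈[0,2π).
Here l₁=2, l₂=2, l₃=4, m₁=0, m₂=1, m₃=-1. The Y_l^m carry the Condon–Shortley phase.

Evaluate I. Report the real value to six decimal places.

Rules hold: Σm=0, L=8 even, 0≤4≤4.
N = 5·5·9 = 225
Δ = 0!·4!·4!/9! = 1/630
Racah Σ t=0..0: t=0:+1/16 = 1/16
⇒ 3j(2 2 4; 0 0 0)² = 2/35, sgn +1
Racah Σ t=0..0: t=0:+1/24 = 1/24
⇒ 3j(2 2 4; 0 1 -1)² = 1/21, sgn -1
4πI² = N·(3j₀)²·(3jₘ)² = 30/49
I = -1·√(0.612245/4π) = -0.22072812

-0.220728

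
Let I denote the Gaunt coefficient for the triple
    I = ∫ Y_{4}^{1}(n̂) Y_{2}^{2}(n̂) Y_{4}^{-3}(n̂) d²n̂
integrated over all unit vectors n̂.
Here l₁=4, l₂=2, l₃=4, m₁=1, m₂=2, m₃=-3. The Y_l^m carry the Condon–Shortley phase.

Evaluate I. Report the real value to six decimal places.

0.159270

Checks pass: Σm=0; 10 even; l₃=4∈[2,6].
(2·4+1)(2·2+1)(2·4+1) = 405
Δ: 2! 6! 2! / 11! → 1/13860
sum: t=0:+1/192 t=1:−1/36 t=2:+1/192 = -5/288
3j²(4 2 4; 0 0 0) = Δ·Π!·Σ² = 20/693  (sign -1)
sum: t=2:+1/480 = 1/480
3j²(4 2 4; 1 2 -3) = Δ·Π!·Σ² = 3/110  (sign -1)
combine: 4πI² = 405·20/693·3/110 = 270/847
take √, sign +1: I = 0.15927046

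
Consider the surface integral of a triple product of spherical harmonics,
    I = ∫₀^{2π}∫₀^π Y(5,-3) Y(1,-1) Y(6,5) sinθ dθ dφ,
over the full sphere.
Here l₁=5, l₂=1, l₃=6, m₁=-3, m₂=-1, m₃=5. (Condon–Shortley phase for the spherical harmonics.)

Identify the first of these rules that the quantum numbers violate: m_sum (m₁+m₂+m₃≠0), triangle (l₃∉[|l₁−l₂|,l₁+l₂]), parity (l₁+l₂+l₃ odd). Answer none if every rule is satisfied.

m_sum

m₁+m₂+m₃ = -3 − 1 + 5 = 1  ✗
triangle: |5−1|=4 ≤ l₃=6 ≤ 5+1=6
parity: l₁+l₂+l₃ = 12 is even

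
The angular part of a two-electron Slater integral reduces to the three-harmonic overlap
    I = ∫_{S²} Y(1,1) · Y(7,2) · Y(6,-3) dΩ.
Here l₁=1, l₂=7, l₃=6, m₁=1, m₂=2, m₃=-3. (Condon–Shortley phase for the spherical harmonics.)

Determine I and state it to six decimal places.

0.110647

Rules hold: Σm=0, L=14 even, 6≤6≤8.
N = 3·15·13 = 585
Δ = 2!·0!·12!/15! = 1/1365
Racah Σ t=1..1: t=1:−1/518400 = -1/518400
⇒ 3j(1 7 6; 0 0 0)² = 7/195, sgn -1
Racah Σ t=0..0: t=0:+1/4354560 = 1/4354560
⇒ 3j(1 7 6; 1 2 -3)² = 2/273, sgn -1
4πI² = N·(3j₀)²·(3jₘ)² = 2/13
I = +1·√(0.153846/4π) = 0.11064668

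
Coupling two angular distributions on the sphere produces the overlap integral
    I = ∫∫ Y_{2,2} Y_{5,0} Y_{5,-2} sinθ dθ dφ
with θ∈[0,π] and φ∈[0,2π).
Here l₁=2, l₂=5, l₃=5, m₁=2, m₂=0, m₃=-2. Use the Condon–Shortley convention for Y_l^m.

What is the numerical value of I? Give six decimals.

-0.191372

m-sum 0 ✓  L=12 even ✓  3≤5≤7 ✓
Π(2lᵢ+1) = 5×11×11 = 605
triangle coeff Δ(2,5,5) = 1/38610
Σ_t [0,2]: t=0:+1/2880 t=1:−1/576 t=2:+1/2880 = -1/960
(3j)²=10/429 [(2 5 5; 0 0 0)], sign=+1
Σ_t [0,0]: t=0:+1/2880 = 1/2880
(3j)²=14/429 [(2 5 5; 2 0 -2)], sign=-1
⇒ 4πI² = 700/1521
I = (-1)√(700/1521/(4π)) = -0.19137248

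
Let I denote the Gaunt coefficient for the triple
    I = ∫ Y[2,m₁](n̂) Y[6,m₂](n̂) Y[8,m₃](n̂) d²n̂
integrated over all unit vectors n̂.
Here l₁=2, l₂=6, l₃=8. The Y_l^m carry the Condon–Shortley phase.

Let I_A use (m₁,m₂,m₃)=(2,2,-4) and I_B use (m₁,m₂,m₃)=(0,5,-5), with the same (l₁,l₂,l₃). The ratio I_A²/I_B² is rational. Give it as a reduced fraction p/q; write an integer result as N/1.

55/26

l's match ⇒ only the (l;m) 3-j factors differ between A and B.
A: triangle coeff Δ(2,6,8) = 1/30940; Σ_t [0,0]: t=0:+1/23224320 = 1/23224320; (3j)²=99/6188 [(2 6 8; 2 2 -4)], sign=+1
B: triangle coeff Δ(2,6,8) = 1/30940; Σ_t [0,0]: t=0:+1/159667200 = 1/159667200; (3j)²=9/1190 [(2 6 8; 0 5 -5)], sign=-1
I_A²/I_B² = (99/6188)/(9/1190) = 55/26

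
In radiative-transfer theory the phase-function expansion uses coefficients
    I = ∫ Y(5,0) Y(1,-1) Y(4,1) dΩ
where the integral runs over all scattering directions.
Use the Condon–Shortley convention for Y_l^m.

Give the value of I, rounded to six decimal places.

0.155288

Checks pass: Σm=0; 10 even; l₃=4∈[4,6].
(2·5+1)(2·1+1)(2·4+1) = 297
Δ: 2! 8! 0! / 11! → 1/495
sum: t=1:−1/576 = -1/576
3j²(5 1 4; 0 0 0) = Δ·Π!·Σ² = 5/99  (sign -1)
sum: t=0:+1/1440 = 1/1440
3j²(5 1 4; 0 -1 1) = Δ·Π!·Σ² = 2/99  (sign -1)
combine: 4πI² = 297·5/99·2/99 = 10/33
take √, sign +1: I = 0.15528807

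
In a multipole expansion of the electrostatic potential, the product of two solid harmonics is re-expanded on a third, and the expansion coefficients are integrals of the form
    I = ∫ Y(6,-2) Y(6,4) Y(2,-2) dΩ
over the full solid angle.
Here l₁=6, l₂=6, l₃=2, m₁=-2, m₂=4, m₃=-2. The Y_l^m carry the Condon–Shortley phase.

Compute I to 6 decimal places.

Checks pass: Σm=0; 14 even; l₃=2∈[0,12].
(2·6+1)(2·6+1)(2·2+1) = 845
Δ: 10! 2! 2! / 15! → 1/90090
sum: t=4:+1/69120 t=5:−1/14400 t=6:+1/69120 = -7/172800
3j²(6 6 2; 0 0 0) = Δ·Π!·Σ² = 14/715  (sign -1)
sum: t=8:+1/322560 = 1/322560
3j²(6 6 2; -2 4 -2) = Δ·Π!·Σ² = 18/1001  (sign +1)
combine: 4πI² = 845·14/715·18/1001 = 36/121
take √, sign -1: I = -0.15386989

-0.153870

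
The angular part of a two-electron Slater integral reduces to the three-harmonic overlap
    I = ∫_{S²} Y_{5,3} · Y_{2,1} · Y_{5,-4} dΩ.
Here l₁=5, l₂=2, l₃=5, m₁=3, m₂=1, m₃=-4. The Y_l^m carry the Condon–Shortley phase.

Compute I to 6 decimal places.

0.196098

Checks pass: Σm=0; 12 even; l₃=5∈[3,7].
(2·5+1)(2·2+1)(2·5+1) = 605
Δ: 2! 8! 2! / 13! → 1/38610
sum: t=0:+1/2880 t=1:−1/576 t=2:+1/2880 = -1/960
3j²(5 2 5; 0 0 0) = Δ·Π!·Σ² = 10/429  (sign +1)
sum: t=1:−1/10080 t=2:+1/80640 = -1/11520
3j²(5 2 5; 3 1 -4) = Δ·Π!·Σ² = 49/1430  (sign +1)
combine: 4πI² = 605·10/429·49/1430 = 245/507
take √, sign +1: I = 0.19609844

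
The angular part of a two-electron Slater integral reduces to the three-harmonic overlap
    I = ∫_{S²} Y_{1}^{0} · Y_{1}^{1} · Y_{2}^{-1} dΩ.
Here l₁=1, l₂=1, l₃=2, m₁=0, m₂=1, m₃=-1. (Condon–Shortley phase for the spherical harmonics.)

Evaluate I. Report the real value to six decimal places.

Rules hold: Σm=0, L=4 even, 0≤2≤2.
N = 3·3·5 = 45
Δ = 0!·2!·2!/5! = 1/30
Racah Σ t=0..0: t=0:+1/1 = 1/1
⇒ 3j(1 1 2; 0 0 0)² = 2/15, sgn +1
Racah Σ t=0..0: t=0:+1/2 = 1/2
⇒ 3j(1 1 2; 0 1 -1)² = 1/10, sgn -1
4πI² = N·(3j₀)²·(3jₘ)² = 3/5
I = -1·√(0.6/4π) = -0.21850969

-0.218510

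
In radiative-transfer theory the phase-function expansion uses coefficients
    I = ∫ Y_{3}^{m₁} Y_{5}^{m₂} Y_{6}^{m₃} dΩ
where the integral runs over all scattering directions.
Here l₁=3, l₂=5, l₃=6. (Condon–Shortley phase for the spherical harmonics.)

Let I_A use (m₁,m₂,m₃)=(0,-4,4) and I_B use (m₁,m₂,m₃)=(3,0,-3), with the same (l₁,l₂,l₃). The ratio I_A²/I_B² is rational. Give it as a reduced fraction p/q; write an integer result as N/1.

15/28

Same 3,5,6: normalisation and zero-m 3j drop out of the ratio.
A: Δ: 2! 4! 8! / 15! → 1/675675; sum: t=0:+1/60480 t=1:−1/161280 = 1/96768; 3j²(3 5 6; 0 -4 4) = Δ·Π!·Σ² = 15/1001  (sign +1)
B: Δ: 2! 4! 8! / 15! → 1/675675; sum: t=0:+1/34560 = 1/34560; 3j²(3 5 6; 3 0 -3) = Δ·Π!·Σ² = 4/143  (sign -1)
I_A²/I_B² = (15/1001)/(4/143) = 15/28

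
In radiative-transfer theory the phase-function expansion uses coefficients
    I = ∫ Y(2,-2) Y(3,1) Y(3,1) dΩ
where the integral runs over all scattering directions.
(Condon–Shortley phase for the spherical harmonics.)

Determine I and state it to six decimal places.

m-sum 0 ✓  L=8 even ✓  1≤3≤5 ✓
Π(2lᵢ+1) = 5×7×7 = 245
triangle coeff Δ(2,3,3) = 1/3780
Σ_t [0,2]: t=0:+1/24 t=1:−1/4 t=2:+1/24 = -1/6
(3j)²=4/105 [(2 3 3; 0 0 0)], sign=+1
Σ_t [2,2]: t=2:+1/16 = 1/16
(3j)²=2/35 [(2 3 3; -2 1 1)], sign=+1
⇒ 4πI² = 8/15
I = (+1)√(8/15/(4π)) = 0.20601291

0.206013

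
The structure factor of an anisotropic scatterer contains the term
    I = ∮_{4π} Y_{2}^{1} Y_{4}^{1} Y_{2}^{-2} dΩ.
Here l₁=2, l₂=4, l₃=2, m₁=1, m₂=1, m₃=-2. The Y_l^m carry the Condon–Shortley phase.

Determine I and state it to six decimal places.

Checks pass: Σm=0; 8 even; l₃=2∈[2,6].
(2·2+1)(2·4+1)(2·2+1) = 225
Δ: 4! 0! 4! / 9! → 1/630
sum: t=2:+1/16 = 1/16
3j²(2 4 2; 0 0 0) = Δ·Π!·Σ² = 2/35  (sign +1)
sum: t=1:−1/144 = -1/144
3j²(2 4 2; 1 1 -2) = Δ·Π!·Σ² = 1/126  (sign -1)
combine: 4πI² = 225·2/35·1/126 = 5/49
take √, sign -1: I = -0.09011188

-0.090112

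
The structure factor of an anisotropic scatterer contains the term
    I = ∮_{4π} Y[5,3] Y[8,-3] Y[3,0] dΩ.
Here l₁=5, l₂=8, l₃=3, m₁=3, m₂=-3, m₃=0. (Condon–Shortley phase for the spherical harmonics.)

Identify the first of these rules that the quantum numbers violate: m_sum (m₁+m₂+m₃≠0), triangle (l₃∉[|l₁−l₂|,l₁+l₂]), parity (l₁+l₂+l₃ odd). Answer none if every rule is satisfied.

none

Σmᵢ = 0  ✓
l₃∈[|l₁−l₂|,l₁+l₂]=[3,13], have l₃=3  ✓
Σlᵢ = 16 ⇒ even  ✓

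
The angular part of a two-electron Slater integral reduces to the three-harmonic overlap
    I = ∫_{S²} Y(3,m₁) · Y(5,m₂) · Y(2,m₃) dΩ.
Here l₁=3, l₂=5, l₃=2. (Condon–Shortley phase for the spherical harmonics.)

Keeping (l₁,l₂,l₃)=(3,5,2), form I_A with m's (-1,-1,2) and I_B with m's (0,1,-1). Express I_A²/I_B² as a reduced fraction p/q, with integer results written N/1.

l's match ⇒ only the (l;m) 3-j factors differ between A and B.
A: triangle coeff Δ(3,5,2) = 1/2310; Σ_t [4,4]: t=4:+1/1152 = 1/1152; (3j)²=1/154 [(3 5 2; -1 -1 2)], sign=+1
B: triangle coeff Δ(3,5,2) = 1/2310; Σ_t [3,3]: t=3:−1/216 = -1/216; (3j)²=8/231 [(3 5 2; 0 1 -1)], sign=+1
I_A²/I_B² = (1/154)/(8/231) = 3/16

3/16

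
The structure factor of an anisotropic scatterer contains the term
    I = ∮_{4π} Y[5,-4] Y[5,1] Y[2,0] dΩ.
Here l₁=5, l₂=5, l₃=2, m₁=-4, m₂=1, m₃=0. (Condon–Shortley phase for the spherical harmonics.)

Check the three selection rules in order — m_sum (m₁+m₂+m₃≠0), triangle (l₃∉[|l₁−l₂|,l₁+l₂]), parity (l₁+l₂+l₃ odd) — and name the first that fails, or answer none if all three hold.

m_sum

Σmᵢ = -3  ✗
l₃∈[|l₁−l₂|,l₁+l₂]=[0,10], have l₃=2
Σlᵢ = 12 ⇒ even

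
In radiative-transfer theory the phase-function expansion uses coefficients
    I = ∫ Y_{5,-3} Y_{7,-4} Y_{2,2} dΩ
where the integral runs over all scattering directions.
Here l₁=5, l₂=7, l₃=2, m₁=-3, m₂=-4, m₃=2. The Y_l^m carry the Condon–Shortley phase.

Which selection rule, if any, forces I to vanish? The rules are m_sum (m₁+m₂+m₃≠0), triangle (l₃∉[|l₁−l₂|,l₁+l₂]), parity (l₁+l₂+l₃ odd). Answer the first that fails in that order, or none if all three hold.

Σmᵢ = -5  ✗
l₃∈[|l₁−l₂|,l₁+l₂]=[2,12], have l₃=2
Σlᵢ = 14 ⇒ even

m_sum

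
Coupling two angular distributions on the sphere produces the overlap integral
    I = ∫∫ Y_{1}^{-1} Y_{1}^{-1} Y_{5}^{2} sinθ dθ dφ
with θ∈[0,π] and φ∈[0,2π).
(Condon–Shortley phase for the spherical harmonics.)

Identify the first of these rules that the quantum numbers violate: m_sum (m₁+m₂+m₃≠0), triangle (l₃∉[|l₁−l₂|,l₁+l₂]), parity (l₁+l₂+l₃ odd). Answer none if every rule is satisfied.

triangle

azimuthal sum: -1 − 1 + 2 = 0  ✓
0 ≤ 5 ≤ 2 (triangle on l)  ✗
L = 1 + 1 + 5 = 7 (odd)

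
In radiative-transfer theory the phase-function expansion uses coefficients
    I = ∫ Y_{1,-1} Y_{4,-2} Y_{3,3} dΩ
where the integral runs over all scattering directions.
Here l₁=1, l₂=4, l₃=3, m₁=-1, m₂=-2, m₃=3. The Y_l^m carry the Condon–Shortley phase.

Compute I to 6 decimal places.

m-sum 0 ✓  L=8 even ✓  3≤3≤5 ✓
Π(2lᵢ+1) = 3×9×7 = 189
triangle coeff Δ(1,4,3) = 1/252
Σ_t [1,1]: t=1:−1/36 = -1/36
(3j)²=4/63 [(1 4 3; 0 0 0)], sign=+1
Σ_t [2,2]: t=2:+1/1440 = 1/1440
(3j)²=1/252 [(1 4 3; -1 -2 3)], sign=+1
⇒ 4πI² = 1/21
I = (+1)√(1/21/(4π)) = 0.06155813

0.061558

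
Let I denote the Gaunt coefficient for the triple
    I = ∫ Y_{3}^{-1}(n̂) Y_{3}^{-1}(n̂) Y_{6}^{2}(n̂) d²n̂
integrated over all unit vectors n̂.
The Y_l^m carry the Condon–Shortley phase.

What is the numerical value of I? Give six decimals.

m-sum 0 ✓  L=12 even ✓  0≤6≤6 ✓
Π(2lᵢ+1) = 7×7×13 = 637
triangle coeff Δ(3,3,6) = 1/12012
Σ_t [0,0]: t=0:+1/1296 = 1/1296
(3j)²=100/3003 [(3 3 6; 0 0 0)], sign=+1
Σ_t [0,0]: t=0:+1/2304 = 1/2304
(3j)²=5/143 [(3 3 6; -1 -1 2)], sign=+1
⇒ 4πI² = 3500/4719
I = (+1)√(3500/4719/(4π)) = 0.24294284

0.242943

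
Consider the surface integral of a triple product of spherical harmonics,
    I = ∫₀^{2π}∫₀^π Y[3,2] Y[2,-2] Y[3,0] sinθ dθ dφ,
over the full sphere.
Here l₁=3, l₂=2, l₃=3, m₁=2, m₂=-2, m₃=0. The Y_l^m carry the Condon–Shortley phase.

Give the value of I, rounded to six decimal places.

-0.188063

m-sum 0 ✓  L=8 even ✓  1≤3≤5 ✓
Π(2lᵢ+1) = 7×5×7 = 245
triangle coeff Δ(3,2,3) = 1/3780
Σ_t [0,2]: t=0:+1/24 t=1:−1/4 t=2:+1/24 = -1/6
(3j)²=4/105 [(3 2 3; 0 0 0)], sign=+1
Σ_t [0,0]: t=0:+1/24 = 1/24
(3j)²=1/21 [(3 2 3; 2 -2 0)], sign=-1
⇒ 4πI² = 4/9
I = (-1)√(4/9/(4π)) = -0.18806319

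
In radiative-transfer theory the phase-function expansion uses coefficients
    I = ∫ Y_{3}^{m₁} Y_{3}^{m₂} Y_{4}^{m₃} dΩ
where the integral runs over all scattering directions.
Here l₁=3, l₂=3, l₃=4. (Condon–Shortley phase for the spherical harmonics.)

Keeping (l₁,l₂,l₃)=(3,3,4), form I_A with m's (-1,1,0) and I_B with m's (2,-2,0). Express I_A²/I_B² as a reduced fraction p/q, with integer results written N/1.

1/49

l's match ⇒ only the (l;m) 3-j factors differ between A and B.
A: triangle coeff Δ(3,3,4) = 1/34650; Σ_t [0,2]: t=0:+1/1152 t=1:−1/36 t=2:+1/32 = 5/1152; (3j)²=1/1386 [(3 3 4; -1 1 0)], sign=+1
B: triangle coeff Δ(3,3,4) = 1/34650; Σ_t [0,1]: t=0:+1/72 t=1:−1/576 = 7/576; (3j)²=7/198 [(3 3 4; 2 -2 0)], sign=+1
I_A²/I_B² = (1/1386)/(7/198) = 1/49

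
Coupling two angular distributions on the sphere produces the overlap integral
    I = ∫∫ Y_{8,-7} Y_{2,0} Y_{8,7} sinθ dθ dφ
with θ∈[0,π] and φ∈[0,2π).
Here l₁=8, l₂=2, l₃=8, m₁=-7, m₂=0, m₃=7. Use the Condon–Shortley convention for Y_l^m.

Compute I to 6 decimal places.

0.165996

Rules hold: Σm=0, L=18 even, 6≤8≤10.
N = 17·5·17 = 1445
Δ = 2!·14!·2!/19! = 1/348840
Racah Σ t=0..2: t=0:+1/116121600 t=1:−1/25401600 t=2:+1/116121600 = -1/45158400
⇒ 3j(8 2 8; 0 0 0)² = 24/1615, sgn -1
Racah Σ t=1..2: t=1:−1/87178291200 t=2:+1/24908083200 = 1/34871316480
⇒ 3j(8 2 8; -7 0 7)² = 125/7752, sgn -1
4πI² = N·(3j₀)²·(3jₘ)² = 125/361
I = +1·√(0.34626/4π) = 0.16599556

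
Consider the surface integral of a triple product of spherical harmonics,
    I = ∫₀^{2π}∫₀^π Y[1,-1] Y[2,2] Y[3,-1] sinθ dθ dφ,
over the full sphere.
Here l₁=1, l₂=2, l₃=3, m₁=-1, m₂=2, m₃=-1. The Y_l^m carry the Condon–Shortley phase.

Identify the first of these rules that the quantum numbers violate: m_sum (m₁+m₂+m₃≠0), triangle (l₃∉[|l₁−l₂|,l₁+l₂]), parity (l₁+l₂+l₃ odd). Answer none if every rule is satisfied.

Σmᵢ = 0  ✓
l₃∈[|l₁−l₂|,l₁+l₂]=[1,3], have l₃=3  ✓
Σlᵢ = 6 ⇒ even  ✓

none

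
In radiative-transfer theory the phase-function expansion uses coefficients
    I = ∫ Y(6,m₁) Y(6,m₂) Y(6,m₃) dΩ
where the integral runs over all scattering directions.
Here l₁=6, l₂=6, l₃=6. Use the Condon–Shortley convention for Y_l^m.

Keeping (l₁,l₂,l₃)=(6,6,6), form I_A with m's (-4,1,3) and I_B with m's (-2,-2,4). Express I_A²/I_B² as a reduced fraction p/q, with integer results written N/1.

l's match ⇒ only the (l;m) 3-j factors differ between A and B.
A: triangle coeff Δ(6,6,6) = 1/325909584; Σ_t [4,6]: t=4:+1/1244160 t=5:−1/691200 t=6:+1/4147200 = -1/2488320; (3j)²=875/184756 [(6 6 6; -4 1 3)], sign=+1
B: triangle coeff Δ(6,6,6) = 1/325909584; Σ_t [2,4]: t=2:+1/1658880 t=3:−1/518400 t=4:+1/1658880 = -1/1382400; (3j)²=504/46189 [(6 6 6; -2 -2 4)], sign=-1
I_A²/I_B² = (875/184756)/(504/46189) = 125/288

125/288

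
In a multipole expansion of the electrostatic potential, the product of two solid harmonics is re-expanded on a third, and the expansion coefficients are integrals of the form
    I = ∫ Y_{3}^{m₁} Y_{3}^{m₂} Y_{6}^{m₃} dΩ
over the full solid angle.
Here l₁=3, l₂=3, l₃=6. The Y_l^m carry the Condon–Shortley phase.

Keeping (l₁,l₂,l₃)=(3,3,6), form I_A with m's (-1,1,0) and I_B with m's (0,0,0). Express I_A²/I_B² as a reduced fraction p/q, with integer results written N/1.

Same 3,3,6: normalisation and zero-m 3j drop out of the ratio.
A: Δ: 0! 6! 6! / 13! → 1/12012; sum: t=0:+1/2304 = 1/2304; 3j²(3 3 6; -1 1 0) = Δ·Π!·Σ² = 75/4004  (sign +1)
B: Δ: 0! 6! 6! / 13! → 1/12012; sum: t=0:+1/1296 = 1/1296; 3j²(3 3 6; 0 0 0) = Δ·Π!·Σ² = 100/3003  (sign +1)
I_A²/I_B² = (75/4004)/(100/3003) = 9/16

9/16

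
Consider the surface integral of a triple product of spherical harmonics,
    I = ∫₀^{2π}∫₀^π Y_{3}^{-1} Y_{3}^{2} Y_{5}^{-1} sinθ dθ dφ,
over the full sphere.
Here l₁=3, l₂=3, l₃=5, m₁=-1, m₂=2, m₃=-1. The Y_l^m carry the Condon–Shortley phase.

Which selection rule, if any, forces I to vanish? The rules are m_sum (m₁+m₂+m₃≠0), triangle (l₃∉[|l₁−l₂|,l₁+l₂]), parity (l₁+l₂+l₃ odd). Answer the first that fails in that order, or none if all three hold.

parity

m₁+m₂+m₃ = -1 + 2 − 1 = 0  ✓
triangle: |3−3|=0 ≤ l₃=5 ≤ 3+3=6  ✓
parity: l₁+l₂+l₃ = 11 is odd  ✗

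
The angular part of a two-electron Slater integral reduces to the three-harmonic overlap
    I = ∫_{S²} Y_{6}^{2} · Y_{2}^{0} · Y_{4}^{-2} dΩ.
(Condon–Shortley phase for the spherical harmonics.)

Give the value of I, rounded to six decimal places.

Checks pass: Σm=0; 12 even; l₃=4∈[4,8].
(2·6+1)(2·2+1)(2·4+1) = 585
Δ: 4! 8! 0! / 13! → 1/6435
sum: t=2:+1/2304 = 1/2304
3j²(6 2 4; 0 0 0) = Δ·Π!·Σ² = 5/143  (sign +1)
sum: t=2:+1/5760 = 1/5760
3j²(6 2 4; 2 0 -2) = Δ·Π!·Σ² = 56/2145  (sign +1)
combine: 4πI² = 585·5/143·56/2145 = 840/1573
take √, sign +1: I = 0.20614383

0.206144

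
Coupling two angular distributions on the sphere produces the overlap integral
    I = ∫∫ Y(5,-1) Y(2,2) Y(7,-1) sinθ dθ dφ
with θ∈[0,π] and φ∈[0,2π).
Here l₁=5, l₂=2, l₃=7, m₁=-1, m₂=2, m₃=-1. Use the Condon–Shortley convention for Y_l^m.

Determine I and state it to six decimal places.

Checks pass: Σm=0; 14 even; l₃=7∈[3,7].
(2·5+1)(2·2+1)(2·7+1) = 825
Δ: 0! 10! 4! / 15! → 1/15015
sum: t=0:+1/57600 = 1/57600
3j²(5 2 7; 0 0 0) = Δ·Π!·Σ² = 21/715  (sign -1)
sum: t=0:+1/414720 = 1/414720
3j²(5 2 7; -1 2 -1) = Δ·Π!·Σ² = 2/429  (sign +1)
combine: 4πI² = 825·21/715·2/429 = 210/1859
take √, sign -1: I = -0.09481237

-0.094812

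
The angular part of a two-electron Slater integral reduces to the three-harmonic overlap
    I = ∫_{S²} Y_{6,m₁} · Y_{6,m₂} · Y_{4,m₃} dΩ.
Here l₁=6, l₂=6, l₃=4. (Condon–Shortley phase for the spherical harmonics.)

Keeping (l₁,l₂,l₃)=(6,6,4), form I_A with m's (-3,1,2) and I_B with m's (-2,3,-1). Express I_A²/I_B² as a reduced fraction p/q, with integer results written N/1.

Shared (l₁,l₂,l₃)=(6,6,4): N and (l;000)² cancel in I_A²/I_B².
A: Δ = 8!·4!·4!/17! = 1/15315300; Racah Σ t=5..7: t=5:−1/69120 t=6:+1/51840 t=7:−1/483840 = 1/362880; ⇒ 3j(6 6 4; -3 1 2)² = 16/17017, sgn +1
B: Δ = 8!·4!·4!/17! = 1/15315300; Racah Σ t=5..8: t=5:−1/103680 t=6:+1/34560 t=7:−1/120960 t=8:+1/5806080 = 13/1161216; ⇒ 3j(6 6 4; -2 3 -1)² = 65/5236, sgn -1
I_A²/I_B² = (16/17017)/(65/5236) = 64/845

64/845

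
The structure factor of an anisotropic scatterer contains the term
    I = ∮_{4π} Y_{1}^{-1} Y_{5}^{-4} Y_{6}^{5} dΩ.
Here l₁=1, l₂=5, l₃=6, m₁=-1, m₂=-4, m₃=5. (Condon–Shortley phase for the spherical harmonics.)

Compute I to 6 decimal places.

-0.303018

Checks pass: Σm=0; 12 even; l₃=6∈[4,6].
(2·1+1)(2·5+1)(2·6+1) = 429
Δ: 0! 2! 10! / 13! → 1/858
sum: t=0:+1/14400 = 1/14400
3j²(1 5 6; 0 0 0) = Δ·Π!·Σ² = 6/143  (sign +1)
sum: t=0:+1/725760 = 1/725760
3j²(1 5 6; -1 -4 5) = Δ·Π!·Σ² = 5/78  (sign -1)
combine: 4πI² = 429·6/143·5/78 = 15/13
take √, sign -1: I = -0.30301841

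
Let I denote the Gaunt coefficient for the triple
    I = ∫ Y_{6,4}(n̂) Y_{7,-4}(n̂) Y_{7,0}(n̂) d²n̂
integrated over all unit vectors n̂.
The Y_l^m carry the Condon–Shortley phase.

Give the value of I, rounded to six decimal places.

Checks pass: Σm=0; 20 even; l₃=7∈[1,13].
(2·6+1)(2·7+1)(2·7+1) = 2925
Δ: 6! 6! 8! / 21! → 1/2444321880
sum: t=0:+1/2612736000 t=1:−1/20736000 t=2:+1/1658880 t=3:−1/746496 t=4:+1/1658880 t=5:−1/20736000 t=6:+1/2612736000 = -1/4354560
3j²(6 7 7; 0 0 0) = Δ·Π!·Σ² = 1000/138567  (sign +1)
sum: t=0:+1/24883200 t=1:−1/20736000 t=2:+1/174182400 = -1/435456000
3j²(6 7 7; 4 -4 0) = Δ·Π!·Σ² = 2/20995  (sign +1)
combine: 4πI² = 2925·1000/138567·2/20995 = 30000/14919047
take √, sign +1: I = 0.01264984

0.012650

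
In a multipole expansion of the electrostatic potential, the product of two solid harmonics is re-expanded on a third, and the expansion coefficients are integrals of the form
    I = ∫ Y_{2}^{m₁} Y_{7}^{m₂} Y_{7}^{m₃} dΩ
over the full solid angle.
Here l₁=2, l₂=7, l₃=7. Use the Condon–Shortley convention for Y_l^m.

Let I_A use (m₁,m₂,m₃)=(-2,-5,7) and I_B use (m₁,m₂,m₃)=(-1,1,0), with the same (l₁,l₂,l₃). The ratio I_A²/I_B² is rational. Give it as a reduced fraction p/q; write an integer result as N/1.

l's match ⇒ only the (l;m) 3-j factors differ between A and B.
A: triangle coeff Δ(2,7,7) = 1/185640; Σ_t [2,2]: t=2:+1/1916006400 = 1/1916006400; (3j)²=1/340 [(2 7 7; -2 -5 7)], sign=+1
B: triangle coeff Δ(2,7,7) = 1/185640; Σ_t [1,2]: t=1:−1/1209600 t=2:+1/1036800 = 1/7257600; (3j)²=1/2210 [(2 7 7; -1 1 0)], sign=-1
I_A²/I_B² = (1/340)/(1/2210) = 13/2

13/2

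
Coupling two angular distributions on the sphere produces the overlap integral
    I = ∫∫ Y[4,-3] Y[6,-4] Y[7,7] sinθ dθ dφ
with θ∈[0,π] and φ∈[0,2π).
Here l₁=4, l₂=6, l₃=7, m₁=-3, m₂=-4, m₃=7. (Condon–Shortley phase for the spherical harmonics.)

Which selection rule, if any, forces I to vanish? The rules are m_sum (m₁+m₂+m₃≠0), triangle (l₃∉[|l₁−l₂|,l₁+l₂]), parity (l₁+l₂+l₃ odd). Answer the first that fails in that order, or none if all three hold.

Σmᵢ = 0  ✓
l₃∈[|l₁−l₂|,l₁+l₂]=[2,10], have l₃=7  ✓
Σlᵢ = 17 ⇒ odd  ✗

parity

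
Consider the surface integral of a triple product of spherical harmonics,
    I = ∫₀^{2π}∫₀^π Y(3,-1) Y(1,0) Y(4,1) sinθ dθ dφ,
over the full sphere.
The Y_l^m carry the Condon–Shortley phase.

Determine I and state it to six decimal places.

-0.238414

Rules hold: Σm=0, L=8 even, 2≤4≤4.
N = 7·3·9 = 189
Δ = 0!·6!·2!/9! = 1/252
Racah Σ t=0..0: t=0:+1/36 = 1/36
⇒ 3j(3 1 4; 0 0 0)² = 4/63, sgn +1
Racah Σ t=0..0: t=0:+1/48 = 1/48
⇒ 3j(3 1 4; -1 0 1)² = 5/84, sgn -1
4πI² = N·(3j₀)²·(3jₘ)² = 5/7
I = -1·√(0.714286/4π) = -0.23841361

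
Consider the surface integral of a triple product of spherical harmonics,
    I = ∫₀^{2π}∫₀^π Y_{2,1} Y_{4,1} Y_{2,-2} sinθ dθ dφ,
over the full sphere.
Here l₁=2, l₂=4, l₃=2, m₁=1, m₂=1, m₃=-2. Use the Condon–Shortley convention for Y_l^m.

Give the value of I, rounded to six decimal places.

m-sum 0 ✓  L=8 even ✓  2≤2≤6 ✓
Π(2lᵢ+1) = 5×9×5 = 225
triangle coeff Δ(2,4,2) = 1/630
Σ_t [2,2]: t=2:+1/16 = 1/16
(3j)²=2/35 [(2 4 2; 0 0 0)], sign=+1
Σ_t [1,1]: t=1:−1/144 = -1/144
(3j)²=1/126 [(2 4 2; 1 1 -2)], sign=-1
⇒ 4πI² = 5/49
I = (-1)√(5/49/(4π)) = -0.09011188

-0.090112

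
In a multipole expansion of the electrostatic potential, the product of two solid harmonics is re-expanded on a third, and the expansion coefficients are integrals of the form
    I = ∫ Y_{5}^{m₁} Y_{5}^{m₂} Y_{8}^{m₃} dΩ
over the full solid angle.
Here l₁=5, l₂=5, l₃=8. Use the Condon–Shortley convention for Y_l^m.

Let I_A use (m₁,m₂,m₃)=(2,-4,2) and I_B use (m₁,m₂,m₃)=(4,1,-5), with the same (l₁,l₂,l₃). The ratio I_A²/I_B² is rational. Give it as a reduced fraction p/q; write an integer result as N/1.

1715/1144

Same 5,5,8: normalisation and zero-m 3j drop out of the ratio.
A: Δ: 2! 8! 8! / 19! → 1/37413090; sum: t=0:+1/7257600 t=1:−1/58060800 = 1/8294400; 3j²(5 5 8; 2 -4 2) = Δ·Π!·Σ² = 1029/92378  (sign +1)
B: Δ: 2! 8! 8! / 19! → 1/37413090; sum: t=0:+1/14515200 t=1:−1/29030400 = 1/29030400; 3j²(5 5 8; 4 1 -5) = Δ·Π!·Σ² = 12/1615  (sign -1)
I_A²/I_B² = (1029/92378)/(12/1615) = 1715/1144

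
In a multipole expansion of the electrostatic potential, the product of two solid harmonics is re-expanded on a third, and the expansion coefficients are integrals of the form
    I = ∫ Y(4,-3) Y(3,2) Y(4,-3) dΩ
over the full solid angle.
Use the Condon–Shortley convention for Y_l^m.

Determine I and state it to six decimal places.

0.000000

Σmᵢ = -4 ≠ 0, so the φ-integral vanishes; I = 0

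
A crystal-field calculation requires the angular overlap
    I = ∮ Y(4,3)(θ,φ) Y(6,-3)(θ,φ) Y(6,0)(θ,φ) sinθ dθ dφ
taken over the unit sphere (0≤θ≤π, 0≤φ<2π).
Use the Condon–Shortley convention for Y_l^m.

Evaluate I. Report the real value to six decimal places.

m-sum 0 ✓  L=16 even ✓  2≤6≤10 ✓
Π(2lᵢ+1) = 9×13×13 = 1521
triangle coeff Δ(4,6,6) = 1/15315300
Σ_t [0,4]: t=0:+1/829440 t=1:−1/25920 t=2:+1/9216 t=3:−1/25920 t=4:+1/829440 = 7/207360
(3j)²=28/2431 [(4 6 6; 0 0 0)], sign=+1
Σ_t [0,1]: t=0:+1/103680 t=1:−1/207360 = 1/207360
(3j)²=21/2431 [(4 6 6; 3 -3 0)], sign=+1
⇒ 4πI² = 5292/34969
I = (+1)√(5292/34969/(4π)) = 0.10973960

0.109740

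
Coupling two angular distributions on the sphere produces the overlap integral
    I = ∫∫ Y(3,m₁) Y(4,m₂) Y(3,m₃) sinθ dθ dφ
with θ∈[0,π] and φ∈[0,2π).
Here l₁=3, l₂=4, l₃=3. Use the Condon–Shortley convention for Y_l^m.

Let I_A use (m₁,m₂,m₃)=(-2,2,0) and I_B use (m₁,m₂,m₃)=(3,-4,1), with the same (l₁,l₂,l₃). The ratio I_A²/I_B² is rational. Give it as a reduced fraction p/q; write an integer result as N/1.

1/14

l's match ⇒ only the (l;m) 3-j factors differ between A and B.
A: triangle coeff Δ(3,4,3) = 1/34650; Σ_t [3,4]: t=3:−1/72 t=4:+1/96 = -1/288; (3j)²=1/462 [(3 4 3; -2 2 0)], sign=+1
B: triangle coeff Δ(3,4,3) = 1/34650; Σ_t [0,0]: t=0:+1/1152 = 1/1152; (3j)²=1/33 [(3 4 3; 3 -4 1)], sign=+1
I_A²/I_B² = (1/462)/(1/33) = 1/14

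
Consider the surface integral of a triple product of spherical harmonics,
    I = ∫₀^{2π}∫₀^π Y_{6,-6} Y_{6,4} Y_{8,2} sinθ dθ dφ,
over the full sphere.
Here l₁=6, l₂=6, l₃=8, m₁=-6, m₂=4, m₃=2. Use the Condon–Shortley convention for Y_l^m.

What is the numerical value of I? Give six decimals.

Checks pass: Σm=0; 20 even; l₃=8∈[0,12].
(2·6+1)(2·6+1)(2·8+1) = 2873
Δ: 4! 8! 8! / 21! → 1/1309458150
sum: t=0:+1/49766400 t=1:−1/3110400 t=2:+1/1327104 t=3:−1/3110400 t=4:+1/49766400 = 1/6635520
3j²(6 6 8; 0 0 0) = Δ·Π!·Σ² = 350/46189  (sign +1)
sum: t=4:+1/1393459200 = 1/1393459200
3j²(6 6 8; -6 4 2) = Δ·Π!·Σ² = 15/4199  (sign +1)
combine: 4πI² = 2873·350/46189·15/4199 = 5250/67507
take √, sign +1: I = 0.07866840

0.078668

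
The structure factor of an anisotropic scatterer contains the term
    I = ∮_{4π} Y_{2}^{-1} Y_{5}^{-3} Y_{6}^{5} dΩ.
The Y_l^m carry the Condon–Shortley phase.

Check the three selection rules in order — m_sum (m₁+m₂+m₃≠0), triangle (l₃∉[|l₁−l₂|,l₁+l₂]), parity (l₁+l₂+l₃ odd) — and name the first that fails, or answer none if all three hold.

m_sum

Σmᵢ = 1  ✗
l₃∈[|l₁−l₂|,l₁+l₂]=[3,7], have l₃=6
Σlᵢ = 13 ⇒ odd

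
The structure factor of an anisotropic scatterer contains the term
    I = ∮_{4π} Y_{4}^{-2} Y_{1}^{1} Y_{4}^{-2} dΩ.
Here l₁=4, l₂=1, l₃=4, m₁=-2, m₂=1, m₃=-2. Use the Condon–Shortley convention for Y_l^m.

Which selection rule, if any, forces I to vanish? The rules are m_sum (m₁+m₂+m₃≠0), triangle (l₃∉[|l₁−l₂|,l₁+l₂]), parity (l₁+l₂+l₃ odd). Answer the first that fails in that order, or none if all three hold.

m₁+m₂+m₃ = -2 + 1 − 2 = -3  ✗
triangle: |4−1|=3 ≤ l₃=4 ≤ 4+1=5
parity: l₁+l₂+l₃ = 9 is odd

m_sum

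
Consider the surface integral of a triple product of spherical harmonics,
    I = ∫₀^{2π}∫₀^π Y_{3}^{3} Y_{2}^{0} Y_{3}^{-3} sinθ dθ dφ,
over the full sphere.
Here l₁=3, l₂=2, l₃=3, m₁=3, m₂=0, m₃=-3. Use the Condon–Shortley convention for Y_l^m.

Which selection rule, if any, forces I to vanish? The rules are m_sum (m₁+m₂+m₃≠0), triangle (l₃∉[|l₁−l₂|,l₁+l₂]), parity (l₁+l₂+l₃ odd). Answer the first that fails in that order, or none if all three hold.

m₁+m₂+m₃ = 3 + 0 − 3 = 0  ✓
triangle: |3−2|=1 ≤ l₃=3 ≤ 3+2=5  ✓
parity: l₁+l₂+l₃ = 8 is even  ✓

none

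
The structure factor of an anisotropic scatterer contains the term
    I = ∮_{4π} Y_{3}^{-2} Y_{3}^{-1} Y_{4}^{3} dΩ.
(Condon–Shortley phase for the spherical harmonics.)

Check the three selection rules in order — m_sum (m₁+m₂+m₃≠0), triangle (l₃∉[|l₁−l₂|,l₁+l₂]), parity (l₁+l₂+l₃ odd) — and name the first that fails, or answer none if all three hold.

m₁+m₂+m₃ = -2 − 1 + 3 = 0  ✓
triangle: |3−3|=0 ≤ l₃=4 ≤ 3+3=6  ✓
parity: l₁+l₂+l₃ = 10 is even  ✓

none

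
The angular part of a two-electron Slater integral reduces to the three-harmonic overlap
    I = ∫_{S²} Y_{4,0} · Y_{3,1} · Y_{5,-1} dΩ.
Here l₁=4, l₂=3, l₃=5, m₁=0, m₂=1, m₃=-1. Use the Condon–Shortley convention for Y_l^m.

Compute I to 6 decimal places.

Rules hold: Σm=0, L=12 even, 1≤5≤7.
N = 9·7·11 = 693
Δ = 2!·6!·4!/13! = 1/180180
Racah Σ t=0..2: t=0:+1/576 t=1:−1/144 t=2:+1/576 = -1/288
⇒ 3j(4 3 5; 0 0 0)² = 20/1001, sgn +1
Racah Σ t=0..2: t=0:+1/2304 t=1:−1/216 t=2:+1/384 = -11/6912
⇒ 3j(4 3 5; 0 1 -1)² = 11/1638, sgn -1
4πI² = N·(3j₀)²·(3jₘ)² = 110/1183
I = -1·√(0.0929839/4π) = -0.08601992

-0.086020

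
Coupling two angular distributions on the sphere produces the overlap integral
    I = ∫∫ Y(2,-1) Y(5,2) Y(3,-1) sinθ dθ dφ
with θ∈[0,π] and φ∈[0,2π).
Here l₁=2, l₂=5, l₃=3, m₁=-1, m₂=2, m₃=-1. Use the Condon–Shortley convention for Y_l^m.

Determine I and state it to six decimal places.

0.245532

Checks pass: Σm=0; 10 even; l₃=3∈[3,7].
(2·2+1)(2·5+1)(2·3+1) = 385
Δ: 4! 0! 6! / 11! → 1/2310
sum: t=2:+1/144 = 1/144
3j²(2 5 3; 0 0 0) = Δ·Π!·Σ² = 10/231  (sign -1)
sum: t=3:−1/288 = -1/288
3j²(2 5 3; -1 2 -1) = Δ·Π!·Σ² = 1/22  (sign -1)
combine: 4πI² = 385·10/231·1/22 = 25/33
take √, sign +1: I = 0.24553200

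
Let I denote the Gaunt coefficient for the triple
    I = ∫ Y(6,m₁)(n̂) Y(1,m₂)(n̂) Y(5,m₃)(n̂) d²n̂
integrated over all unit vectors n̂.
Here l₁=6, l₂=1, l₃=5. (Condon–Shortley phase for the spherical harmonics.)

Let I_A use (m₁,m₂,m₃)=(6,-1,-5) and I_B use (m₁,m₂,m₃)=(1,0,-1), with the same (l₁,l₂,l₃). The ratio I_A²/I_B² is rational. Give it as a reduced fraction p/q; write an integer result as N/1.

66/35

Same 6,1,5: normalisation and zero-m 3j drop out of the ratio.
A: Δ: 2! 10! 0! / 13! → 1/858; sum: t=0:+1/7257600 = 1/7257600; 3j²(6 1 5; 6 -1 -5) = Δ·Π!·Σ² = 1/13  (sign +1)
B: Δ: 2! 10! 0! / 13! → 1/858; sum: t=1:−1/17280 = -1/17280; 3j²(6 1 5; 1 0 -1) = Δ·Π!·Σ² = 35/858  (sign -1)
I_A²/I_B² = (1/13)/(35/858) = 66/35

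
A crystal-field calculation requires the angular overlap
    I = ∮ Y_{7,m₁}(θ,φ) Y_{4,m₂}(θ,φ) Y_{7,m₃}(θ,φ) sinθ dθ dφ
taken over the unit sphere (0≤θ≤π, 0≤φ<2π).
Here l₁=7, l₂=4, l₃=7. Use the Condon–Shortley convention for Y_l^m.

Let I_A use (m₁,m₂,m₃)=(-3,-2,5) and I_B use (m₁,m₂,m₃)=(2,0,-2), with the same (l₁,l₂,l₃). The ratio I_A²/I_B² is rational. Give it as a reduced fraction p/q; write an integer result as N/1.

370040/63001

Same 7,4,7: normalisation and zero-m 3j drop out of the ratio.
A: Δ: 4! 10! 4! / 19! → 1/58198140; sum: t=0:+1/348364800 t=1:−1/13063680 t=2:+1/7741440 = 29/522547200; 3j²(7 4 7; -3 -2 5) = Δ·Π!·Σ² = 1682/264537  (sign +1)
B: Δ: 4! 10! 4! / 19! → 1/58198140; sum: t=0:+1/8294400 t=1:−1/622080 t=2:+1/483840 t=3:−1/2903040 t=4:+1/209018880 = 251/1045094400; 3j²(7 4 7; 2 0 -2) = Δ·Π!·Σ² = 63001/58198140  (sign -1)
I_A²/I_B² = (1682/264537)/(63001/58198140) = 370040/63001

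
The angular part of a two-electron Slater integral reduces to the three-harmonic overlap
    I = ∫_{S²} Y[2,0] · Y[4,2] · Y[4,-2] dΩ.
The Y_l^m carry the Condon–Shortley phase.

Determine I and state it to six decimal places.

Checks pass: Σm=0; 10 even; l₃=4∈[2,6].
(2·2+1)(2·4+1)(2·4+1) = 405
Δ: 2! 2! 6! / 11! → 1/13860
sum: t=0:+1/192 t=1:−1/36 t=2:+1/192 = -5/288
3j²(2 4 4; 0 0 0) = Δ·Π!·Σ² = 20/693  (sign -1)
sum: t=0:+1/2880 t=1:−1/120 t=2:+1/192 = -1/360
3j²(2 4 4; 0 2 -2) = Δ·Π!·Σ² = 16/3465  (sign -1)
combine: 4πI² = 405·20/693·16/3465 = 320/5929
take √, sign +1: I = 0.06553591

0.065536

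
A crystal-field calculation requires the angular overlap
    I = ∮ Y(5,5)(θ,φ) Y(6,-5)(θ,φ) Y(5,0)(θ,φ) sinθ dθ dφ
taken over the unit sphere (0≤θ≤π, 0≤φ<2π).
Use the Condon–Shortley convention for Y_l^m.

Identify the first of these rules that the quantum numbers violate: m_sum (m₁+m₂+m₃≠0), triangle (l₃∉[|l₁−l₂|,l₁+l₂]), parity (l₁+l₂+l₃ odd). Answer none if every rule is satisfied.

none

azimuthal sum: 5 − 5 + 0 = 0  ✓
1 ≤ 5 ≤ 11 (triangle on l)  ✓
L = 5 + 6 + 5 = 16 (even)  ✓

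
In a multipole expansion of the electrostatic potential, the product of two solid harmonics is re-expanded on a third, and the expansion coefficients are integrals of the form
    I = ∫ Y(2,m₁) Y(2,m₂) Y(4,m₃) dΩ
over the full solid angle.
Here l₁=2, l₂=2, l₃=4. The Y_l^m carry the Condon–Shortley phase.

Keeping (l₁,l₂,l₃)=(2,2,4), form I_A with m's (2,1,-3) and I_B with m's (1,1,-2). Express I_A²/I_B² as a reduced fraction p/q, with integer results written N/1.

Shared (l₁,l₂,l₃)=(2,2,4): N and (l;000)² cancel in I_A²/I_B².
A: Δ = 0!·4!·4!/9! = 1/630; Racah Σ t=0..0: t=0:+1/144 = 1/144; ⇒ 3j(2 2 4; 2 1 -3)² = 1/18, sgn -1
B: Δ = 0!·4!·4!/9! = 1/630; Racah Σ t=0..0: t=0:+1/36 = 1/36; ⇒ 3j(2 2 4; 1 1 -2)² = 4/63, sgn +1
I_A²/I_B² = (1/18)/(4/63) = 7/8

7/8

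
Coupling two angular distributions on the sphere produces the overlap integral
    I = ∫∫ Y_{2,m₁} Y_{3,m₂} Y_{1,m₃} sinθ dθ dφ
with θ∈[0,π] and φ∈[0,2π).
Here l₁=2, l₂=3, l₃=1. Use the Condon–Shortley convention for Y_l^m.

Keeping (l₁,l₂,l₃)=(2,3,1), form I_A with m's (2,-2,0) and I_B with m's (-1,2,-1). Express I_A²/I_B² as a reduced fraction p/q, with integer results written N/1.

Same 2,3,1: normalisation and zero-m 3j drop out of the ratio.
A: Δ: 4! 0! 2! / 7! → 1/105; sum: t=0:+1/24 = 1/24; 3j²(2 3 1; 2 -2 0) = Δ·Π!·Σ² = 1/21  (sign -1)
B: Δ: 4! 0! 2! / 7! → 1/105; sum: t=3:−1/12 = -1/12; 3j²(2 3 1; -1 2 -1) = Δ·Π!·Σ² = 2/21  (sign -1)
I_A²/I_B² = (1/21)/(2/21) = 1/2

1/2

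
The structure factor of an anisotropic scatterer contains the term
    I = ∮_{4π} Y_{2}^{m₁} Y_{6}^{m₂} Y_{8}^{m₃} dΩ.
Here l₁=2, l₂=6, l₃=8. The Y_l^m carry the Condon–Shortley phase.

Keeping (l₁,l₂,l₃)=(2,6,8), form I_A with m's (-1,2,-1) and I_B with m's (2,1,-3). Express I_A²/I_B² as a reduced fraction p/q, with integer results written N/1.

21/22

Shared (l₁,l₂,l₃)=(2,6,8): N and (l;000)² cancel in I_A²/I_B².
A: Δ = 0!·4!·12!/17! = 1/30940; Racah Σ t=0..0: t=0:+1/5806080 = 1/5806080; ⇒ 3j(2 6 8; -1 2 -1)² = 9/884, sgn -1
B: Δ = 0!·4!·12!/17! = 1/30940; Racah Σ t=0..0: t=0:+1/14515200 = 1/14515200; ⇒ 3j(2 6 8; 2 1 -3)² = 33/3094, sgn -1
I_A²/I_B² = (9/884)/(33/3094) = 21/22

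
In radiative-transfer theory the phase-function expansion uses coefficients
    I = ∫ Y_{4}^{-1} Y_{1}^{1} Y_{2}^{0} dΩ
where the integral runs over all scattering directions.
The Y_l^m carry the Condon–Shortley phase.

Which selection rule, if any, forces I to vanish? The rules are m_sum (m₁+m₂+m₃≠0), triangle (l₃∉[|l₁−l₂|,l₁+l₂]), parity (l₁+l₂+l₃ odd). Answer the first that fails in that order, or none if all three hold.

triangle

azimuthal sum: -1 + 1 + 0 = 0  ✓
3 ≤ 2 ≤ 5 (triangle on l)  ✗
L = 4 + 1 + 2 = 7 (odd)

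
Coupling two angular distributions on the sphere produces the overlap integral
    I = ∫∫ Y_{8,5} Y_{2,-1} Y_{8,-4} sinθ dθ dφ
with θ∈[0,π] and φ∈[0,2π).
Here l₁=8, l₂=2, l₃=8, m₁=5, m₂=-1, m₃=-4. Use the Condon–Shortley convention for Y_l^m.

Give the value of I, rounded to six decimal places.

Rules hold: Σm=0, L=18 even, 6≤8≤10.
N = 17·5·17 = 1445
Δ = 2!·14!·2!/19! = 1/348840
Racah Σ t=0..2: t=0:+1/116121600 t=1:−1/25401600 t=2:+1/116121600 = -1/45158400
⇒ 3j(8 2 8; 0 0 0)² = 24/1615, sgn -1
Racah Σ t=0..1: t=0:+1/479001600 t=1:−1/1916006400 = 1/638668800
⇒ 3j(8 2 8; 5 -1 -4)² = 117/6460, sgn +1
4πI² = N·(3j₀)²·(3jₘ)² = 702/1805
I = -1·√(0.38892/4π) = -0.17592397

-0.175924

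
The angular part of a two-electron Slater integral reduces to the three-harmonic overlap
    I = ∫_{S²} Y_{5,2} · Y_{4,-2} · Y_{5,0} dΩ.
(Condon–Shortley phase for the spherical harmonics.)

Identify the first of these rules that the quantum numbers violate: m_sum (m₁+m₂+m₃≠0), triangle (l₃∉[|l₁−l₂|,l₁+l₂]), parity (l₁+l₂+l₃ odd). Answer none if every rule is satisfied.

none

Σmᵢ = 0  ✓
l₃∈[|l₁−l₂|,l₁+l₂]=[1,9], have l₃=5  ✓
Σlᵢ = 14 ⇒ even  ✓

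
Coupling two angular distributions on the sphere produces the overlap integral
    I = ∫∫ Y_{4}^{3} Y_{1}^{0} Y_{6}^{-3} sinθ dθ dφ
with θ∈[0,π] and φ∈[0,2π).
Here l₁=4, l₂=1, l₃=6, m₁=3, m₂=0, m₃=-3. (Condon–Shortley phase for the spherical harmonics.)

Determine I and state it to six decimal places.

0.000000

l₃=6 ∉ [3,5] — triangle fails ⇒ I = 0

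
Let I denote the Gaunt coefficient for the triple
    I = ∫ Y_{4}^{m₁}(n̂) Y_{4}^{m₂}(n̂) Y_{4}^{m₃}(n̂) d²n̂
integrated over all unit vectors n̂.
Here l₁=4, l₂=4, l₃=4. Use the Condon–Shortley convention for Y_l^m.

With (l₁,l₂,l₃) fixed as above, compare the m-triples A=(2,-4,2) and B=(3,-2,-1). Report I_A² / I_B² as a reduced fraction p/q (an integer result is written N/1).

9/1

l's match ⇒ only the (l;m) 3-j factors differ between A and B.
A: triangle coeff Δ(4,4,4) = 1/450450; Σ_t [0,0]: t=0:+1/2304 = 1/2304; (3j)²=5/143 [(4 4 4; 2 -4 2)], sign=+1
B: triangle coeff Δ(4,4,4) = 1/450450; Σ_t [0,1]: t=0:+1/576 t=1:−1/864 = 1/1728; (3j)²=5/1287 [(4 4 4; 3 -2 -1)], sign=-1
I_A²/I_B² = (5/143)/(5/1287) = 9/1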